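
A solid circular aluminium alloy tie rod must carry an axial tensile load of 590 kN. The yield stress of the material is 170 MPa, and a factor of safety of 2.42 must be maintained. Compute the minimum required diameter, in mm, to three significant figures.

Allowable stress σ_allow = 170/2.42 = 70.25 MPa.
Required area A = F/σ_allow = 590000/70.25 = 8399 mm².
A = πd²/4 → d = √(4A/π) = 103.4 mm.

d = 103 mm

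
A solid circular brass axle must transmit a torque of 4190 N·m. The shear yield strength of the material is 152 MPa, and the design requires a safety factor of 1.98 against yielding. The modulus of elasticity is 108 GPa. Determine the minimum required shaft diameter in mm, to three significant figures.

Allowable shear stress τ_allow = 152/1.98 = 76.77 MPa.
For a solid shaft τ = 16T/(πd³), so d³ = 16T/(π τ_allow) = 16×4190000/(π×76.77) = 278000 mm³.
d = (278000)^(1/3) = 65.26 mm.

d = 65.3 mm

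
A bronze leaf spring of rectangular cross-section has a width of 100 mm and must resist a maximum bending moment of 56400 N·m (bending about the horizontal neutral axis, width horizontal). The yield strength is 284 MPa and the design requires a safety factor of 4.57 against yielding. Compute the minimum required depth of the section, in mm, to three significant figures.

σ_allow = 284/4.57 = 62.14 MPa.
For a rectangular section σ = 6M/(bh²), so h² = 6M/(b σ_allow) = 6×5.6400×10^7/(100×62.14) = 54450 mm².
h = 233.4 mm.

h = 233 mm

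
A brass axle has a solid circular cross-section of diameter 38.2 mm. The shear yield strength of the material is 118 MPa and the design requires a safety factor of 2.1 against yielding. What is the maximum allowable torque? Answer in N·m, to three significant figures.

τ_allow = 118/2.1 = 56.19 MPa.
For a solid shaft T_allow = τ_allow·πd³/16; πd³/16 = π×38.2³/16 = 10950 mm³.
T_allow = 56.19×10950 = 615000 N·mm = 615.0 N·m.

T_allow = 615 N·m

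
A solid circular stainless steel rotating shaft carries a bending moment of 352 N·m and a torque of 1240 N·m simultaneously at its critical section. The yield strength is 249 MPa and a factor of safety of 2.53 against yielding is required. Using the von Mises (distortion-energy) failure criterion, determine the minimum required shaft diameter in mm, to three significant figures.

d = 48.9 mm

σ_allow = σ_y/n = 249/2.53 = 98.42 MPa.
For a solid shaft σ_b = 32M/(πd³) and τ = 16T/(πd³), so the von Mises stress is σ' = (16/πd³)·√(4M²+3T²).
√(4M²+3T²) = √(4×(352000)² + 3×(1.240×10^6)²) = 2.260×10^6 N·mm.
d³ = 16×2.260×10^6/(π×98.42) = 117000 mm³.
d = 48.90 mm.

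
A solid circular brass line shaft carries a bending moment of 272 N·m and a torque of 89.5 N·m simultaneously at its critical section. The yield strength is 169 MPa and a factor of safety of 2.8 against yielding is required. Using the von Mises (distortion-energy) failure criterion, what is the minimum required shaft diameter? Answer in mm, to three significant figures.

d = 36.3 mm

σ_allow = σ_y/n = 169/2.8 = 60.36 MPa.
For a solid shaft σ_b = 32M/(πd³) and τ = 16T/(πd³), so the von Mises stress is σ' = (16/πd³)·√(4M²+3T²).
√(4M²+3T²) = √(4×(272000)² + 3×(89500)²) = 565700 N·mm.
d³ = 16×565700/(π×60.36) = 47730 mm³.
d = 36.27 mm.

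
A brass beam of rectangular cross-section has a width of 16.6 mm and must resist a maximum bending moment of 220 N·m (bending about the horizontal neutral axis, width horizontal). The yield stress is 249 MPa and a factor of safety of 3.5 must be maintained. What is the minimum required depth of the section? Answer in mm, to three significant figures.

σ_allow = 249/3.5 = 71.14 MPa.
For a rectangular section σ = 6M/(bh²), so h² = 6M/(b σ_allow) = 6×220000/(16.6×71.14) = 1118 mm².
h = 33.43 mm.

h = 33.4 mm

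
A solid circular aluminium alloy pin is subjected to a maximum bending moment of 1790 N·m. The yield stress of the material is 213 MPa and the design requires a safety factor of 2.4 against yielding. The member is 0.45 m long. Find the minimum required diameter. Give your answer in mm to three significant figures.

d = 59.0 mm

σ_allow = 213/2.4 = 88.75 MPa.
For a solid circular section σ = 32M/(πd³), so d³ = 32M/(π σ_allow) = 32×1790000/(π×88.75) = 205400 mm³.
d = 59.01 mm.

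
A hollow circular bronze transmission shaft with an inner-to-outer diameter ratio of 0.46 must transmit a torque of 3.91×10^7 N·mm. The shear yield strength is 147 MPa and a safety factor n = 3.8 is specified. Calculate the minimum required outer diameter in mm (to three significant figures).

d_o = 175 mm

τ_allow = 147/3.8 = 38.68 MPa.
For a hollow shaft τ = 16T/[πd_o³(1−k⁴)] with k = 0.46, so 1−k⁴ = 0.9552.
d_o³ = 16T/[π τ_allow (1−k⁴)] = 16×3.9100×10^7/(π×38.68×0.9552) = 5.389×10^6 mm³.
d_o = 175.3 mm.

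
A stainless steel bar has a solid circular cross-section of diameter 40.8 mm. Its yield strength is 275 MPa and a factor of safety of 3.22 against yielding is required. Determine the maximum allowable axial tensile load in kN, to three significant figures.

F_allow = 112 kN

σ_allow = 275/3.22 = 85.40 MPa.
A = πd²/4 = π×40.8²/4 = 1307 mm².
F_allow = σ_allow × A = 85.40×1307 = 111700 N.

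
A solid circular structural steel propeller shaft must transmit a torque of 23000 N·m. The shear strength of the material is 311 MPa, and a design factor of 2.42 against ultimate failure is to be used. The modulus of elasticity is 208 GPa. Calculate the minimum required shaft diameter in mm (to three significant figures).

d = 97.0 mm

Allowable shear stress τ_allow = 311/2.42 = 128.5 MPa.
For a solid shaft τ = 16T/(πd³), so d³ = 16T/(π τ_allow) = 16×2.3000×10^7/(π×128.5) = 911500 mm³.
d = (911500)^(1/3) = 96.96 mm.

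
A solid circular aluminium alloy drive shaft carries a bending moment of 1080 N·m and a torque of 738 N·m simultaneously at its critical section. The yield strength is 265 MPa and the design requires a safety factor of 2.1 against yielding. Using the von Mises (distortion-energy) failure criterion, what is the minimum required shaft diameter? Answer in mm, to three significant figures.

σ_allow = σ_y/n = 265/2.1 = 126.2 MPa.
For a solid shaft σ_b = 32M/(πd³) and τ = 16T/(πd³), so the von Mises stress is σ' = (16/πd³)·√(4M²+3T²).
√(4M²+3T²) = √(4×(1.080×10^6)² + 3×(738000)²) = 2.510×10^6 N·mm.
d³ = 16×2.510×10^6/(π×126.2) = 101300 mm³.
d = 46.62 mm.

d = 46.6 mm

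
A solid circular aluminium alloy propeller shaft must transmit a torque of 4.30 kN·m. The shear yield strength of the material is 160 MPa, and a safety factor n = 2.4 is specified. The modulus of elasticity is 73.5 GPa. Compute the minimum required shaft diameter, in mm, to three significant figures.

d = 69.0 mm

Allowable shear stress τ_allow = 160/2.4 = 66.67 MPa.
For a solid shaft τ = 16T/(πd³), so d³ = 16T/(π τ_allow) = 16×4300000/(π×66.67) = 328500 mm³.
d = (328500)^(1/3) = 69.00 mm.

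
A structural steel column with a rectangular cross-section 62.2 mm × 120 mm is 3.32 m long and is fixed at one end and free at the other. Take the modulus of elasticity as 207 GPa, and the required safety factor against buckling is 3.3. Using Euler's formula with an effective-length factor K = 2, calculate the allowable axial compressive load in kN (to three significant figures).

P_allow = 33.8 kN

Buckling occurs about the weak axis: I_min = h·b³/12 = 120×62.2³/12 = 2.406×10^6 mm⁴ (b = 62.2 mm is the smaller dimension).
Effective length L_e = KL = 2×3.32 m = 6640 mm.
Euler critical load P_cr = π²EI/L_e² = π²×207000×2.406×10^6/6640² = 111500 N.
P_allow = P_cr/n = 111500/3.3 = 33790 N.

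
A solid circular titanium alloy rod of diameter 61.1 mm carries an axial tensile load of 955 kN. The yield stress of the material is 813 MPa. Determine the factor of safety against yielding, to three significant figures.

A = πd²/4 = 2932 mm².
σ = F/A = 955000/2932 = 325.7 MPa.
n = 813/325.7 = 2.496.

n = 2.50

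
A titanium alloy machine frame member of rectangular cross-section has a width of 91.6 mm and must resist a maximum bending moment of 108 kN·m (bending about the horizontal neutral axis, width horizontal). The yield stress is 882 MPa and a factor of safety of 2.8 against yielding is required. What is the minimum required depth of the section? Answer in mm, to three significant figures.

h = 150 mm

σ_allow = 882/2.8 = 315.0 MPa.
For a rectangular section σ = 6M/(bh²), so h² = 6M/(b σ_allow) = 6×1.0800×10^8/(91.6×315.0) = 22460 mm².
h = 149.9 mm.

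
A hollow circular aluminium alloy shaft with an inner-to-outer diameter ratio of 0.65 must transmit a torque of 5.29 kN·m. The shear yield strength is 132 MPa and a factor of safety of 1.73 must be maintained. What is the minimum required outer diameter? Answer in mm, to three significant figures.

d_o = 75.5 mm

τ_allow = 132/1.73 = 76.30 MPa.
For a hollow shaft τ = 16T/[πd_o³(1−k⁴)] with k = 0.65, so 1−k⁴ = 0.8215.
d_o³ = 16T/[π τ_allow (1−k⁴)] = 16×5290000/(π×76.30×0.8215) = 429800 mm³.
d_o = 75.47 mm.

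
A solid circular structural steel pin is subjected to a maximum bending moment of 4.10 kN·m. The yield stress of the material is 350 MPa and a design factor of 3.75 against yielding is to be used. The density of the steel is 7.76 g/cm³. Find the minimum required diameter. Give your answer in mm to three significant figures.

σ_allow = 350/3.75 = 93.33 MPa.
For a solid circular section σ = 32M/(πd³), so d³ = 32M/(π σ_allow) = 32×4100000/(π×93.33) = 447500 mm³.
d = 76.49 mm.

d = 76.5 mm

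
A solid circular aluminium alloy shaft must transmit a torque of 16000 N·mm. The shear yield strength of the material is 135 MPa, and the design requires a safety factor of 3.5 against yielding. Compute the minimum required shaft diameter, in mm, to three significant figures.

Allowable shear stress τ_allow = 135/3.5 = 38.57 MPa.
For a solid shaft τ = 16T/(πd³), so d³ = 16T/(π τ_allow) = 16×16000/(π×38.57) = 2113 mm³.
d = (2113)^(1/3) = 12.83 mm.

d = 12.8 mm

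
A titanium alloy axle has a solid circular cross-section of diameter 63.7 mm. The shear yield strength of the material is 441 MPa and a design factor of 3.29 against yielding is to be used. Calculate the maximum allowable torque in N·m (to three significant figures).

τ_allow = 441/3.29 = 134.0 MPa.
For a solid shaft T_allow = τ_allow·πd³/16; πd³/16 = π×63.7³/16 = 50750 mm³.
T_allow = 134.0×50750 = 6.803×10^6 N·mm = 6803 N·m.

T_allow = 6800 N·m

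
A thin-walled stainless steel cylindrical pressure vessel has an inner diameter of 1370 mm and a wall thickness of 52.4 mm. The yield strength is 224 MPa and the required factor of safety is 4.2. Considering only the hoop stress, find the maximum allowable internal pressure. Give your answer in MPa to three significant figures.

σ_allow = 224/4.2 = 53.33 MPa.
σ_h = pD/(2t) → p_allow = 2σ_allow t/D = 2×53.33×52.4/1370 = 4.080 MPa.

p_allow = 4.08 MPa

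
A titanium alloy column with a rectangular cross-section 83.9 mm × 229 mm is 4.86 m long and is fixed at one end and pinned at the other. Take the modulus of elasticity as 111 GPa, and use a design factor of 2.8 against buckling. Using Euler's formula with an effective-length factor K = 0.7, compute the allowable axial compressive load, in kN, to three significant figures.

P_allow = 381 kN

Buckling occurs about the weak axis: I_min = h·b³/12 = 229×83.9³/12 = 1.127×10^7 mm⁴ (b = 83.9 mm is the smaller dimension).
Effective length L_e = KL = 0.7×4.86 m = 3402 mm.
Euler critical load P_cr = π²EI/L_e² = π²×111000×1.127×10^7/3402² = 1.067×10^6 N.
P_allow = P_cr/n = 1.067×10^6/2.8 = 381000 N.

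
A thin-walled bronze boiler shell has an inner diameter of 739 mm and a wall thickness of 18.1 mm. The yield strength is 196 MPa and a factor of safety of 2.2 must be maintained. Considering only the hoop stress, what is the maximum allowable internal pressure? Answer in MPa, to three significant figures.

σ_allow = 196/2.2 = 89.09 MPa.
σ_h = pD/(2t) → p_allow = 2σ_allow t/D = 2×89.09×18.1/739 = 4.364 MPa.

p_allow = 4.36 MPa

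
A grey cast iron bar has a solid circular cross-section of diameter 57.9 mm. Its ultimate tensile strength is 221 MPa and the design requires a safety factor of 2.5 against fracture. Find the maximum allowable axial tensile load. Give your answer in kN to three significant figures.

F_allow = 233 kN

σ_allow = 221/2.5 = 88.40 MPa.
A = πd²/4 = π×57.9²/4 = 2633 mm².
F_allow = σ_allow × A = 88.40×2633 = 232800 N.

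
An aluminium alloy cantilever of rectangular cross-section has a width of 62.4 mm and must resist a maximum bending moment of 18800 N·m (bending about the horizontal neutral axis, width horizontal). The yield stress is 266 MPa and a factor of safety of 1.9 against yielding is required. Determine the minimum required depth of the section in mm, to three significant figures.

h = 114 mm

σ_allow = 266/1.9 = 140.0 MPa.
For a rectangular section σ = 6M/(bh²), so h² = 6M/(b σ_allow) = 6×1.8800×10^7/(62.4×140.0) = 12910 mm².
h = 113.6 mm.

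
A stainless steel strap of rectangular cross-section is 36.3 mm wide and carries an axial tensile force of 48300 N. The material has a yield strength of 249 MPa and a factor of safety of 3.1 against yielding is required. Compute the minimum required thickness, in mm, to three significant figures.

t = 16.6 mm

σ_allow = 249/3.1 = 80.32 MPa.
Required area A = F/σ_allow = 48300/80.32 = 601.3 mm².
t = A/w = 601.3/36.3 = 16.57 mm.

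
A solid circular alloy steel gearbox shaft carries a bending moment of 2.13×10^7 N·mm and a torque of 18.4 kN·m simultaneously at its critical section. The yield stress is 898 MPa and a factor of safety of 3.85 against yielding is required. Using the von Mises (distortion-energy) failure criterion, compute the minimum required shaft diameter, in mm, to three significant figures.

σ_allow = σ_y/n = 898/3.85 = 233.2 MPa.
For a solid shaft σ_b = 32M/(πd³) and τ = 16T/(πd³), so the von Mises stress is σ' = (16/πd³)·√(4M²+3T²).
√(4M²+3T²) = √(4×(2.130×10^7)² + 3×(1.840×10^7)²) = 5.320×10^7 N·mm.
d³ = 16×5.320×10^7/(π×233.2) = 1.162×10^6 mm³.
d = 105.1 mm.

d = 105 mm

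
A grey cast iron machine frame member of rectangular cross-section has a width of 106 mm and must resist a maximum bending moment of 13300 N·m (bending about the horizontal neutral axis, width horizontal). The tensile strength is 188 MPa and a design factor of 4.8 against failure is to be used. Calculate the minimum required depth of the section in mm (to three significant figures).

σ_allow = 188/4.8 = 39.17 MPa.
For a rectangular section σ = 6M/(bh²), so h² = 6M/(b σ_allow) = 6×1.3300×10^7/(106×39.17) = 19220 mm².
h = 138.6 mm.

h = 139 mm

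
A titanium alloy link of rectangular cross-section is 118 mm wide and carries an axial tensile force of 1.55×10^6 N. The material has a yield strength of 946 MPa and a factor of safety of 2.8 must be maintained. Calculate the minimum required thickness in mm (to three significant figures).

σ_allow = 946/2.8 = 337.9 MPa.
Required area A = F/σ_allow = 1550000/337.9 = 4588 mm².
t = A/w = 4588/118 = 38.88 mm.

t = 38.9 mm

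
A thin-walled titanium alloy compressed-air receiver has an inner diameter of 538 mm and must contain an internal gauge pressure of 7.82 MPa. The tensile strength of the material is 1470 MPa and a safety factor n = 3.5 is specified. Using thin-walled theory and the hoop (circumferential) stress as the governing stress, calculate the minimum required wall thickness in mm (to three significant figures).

t = 5.01 mm

σ_allow = 1470/3.5 = 420.0 MPa.
Hoop stress σ_h = pD/(2t), so t = pD/(2σ_allow) = 7.82×538/(2×420.0) = 5.009 mm.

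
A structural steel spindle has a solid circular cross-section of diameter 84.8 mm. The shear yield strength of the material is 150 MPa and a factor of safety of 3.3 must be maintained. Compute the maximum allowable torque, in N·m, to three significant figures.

T_allow = 5440 N·m

τ_allow = 150/3.3 = 45.45 MPa.
For a solid shaft T_allow = τ_allow·πd³/16; πd³/16 = π×84.8³/16 = 119700 mm³.
T_allow = 45.45×119700 = 5.442×10^6 N·mm = 5442 N·m.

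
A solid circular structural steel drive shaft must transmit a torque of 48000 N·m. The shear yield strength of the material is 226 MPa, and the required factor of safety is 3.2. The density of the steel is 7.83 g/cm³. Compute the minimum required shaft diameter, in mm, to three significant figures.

d = 151 mm

Allowable shear stress τ_allow = 226/3.2 = 70.62 MPa.
For a solid shaft τ = 16T/(πd³), so d³ = 16T/(π τ_allow) = 16×4.8000×10^7/(π×70.62) = 3.461×10^6 mm³.
d = (3.461×10^6)^(1/3) = 151.3 mm.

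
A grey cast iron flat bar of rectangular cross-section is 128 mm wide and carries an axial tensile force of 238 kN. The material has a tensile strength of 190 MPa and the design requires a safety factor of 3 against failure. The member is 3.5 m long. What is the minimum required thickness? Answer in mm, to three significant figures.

σ_allow = 190/3 = 63.33 MPa.
Required area A = F/σ_allow = 238000/63.33 = 3758 mm².
t = A/w = 3758/128 = 29.36 mm.

t = 29.4 mm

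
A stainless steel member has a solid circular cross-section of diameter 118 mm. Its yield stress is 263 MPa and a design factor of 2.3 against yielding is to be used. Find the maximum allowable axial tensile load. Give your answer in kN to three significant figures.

σ_allow = 263/2.3 = 114.3 MPa.
A = πd²/4 = π×118²/4 = 10940 mm².
F_allow = σ_allow × A = 114.3×10940 = 1.250×10^6 N.

F_allow = 1250 kN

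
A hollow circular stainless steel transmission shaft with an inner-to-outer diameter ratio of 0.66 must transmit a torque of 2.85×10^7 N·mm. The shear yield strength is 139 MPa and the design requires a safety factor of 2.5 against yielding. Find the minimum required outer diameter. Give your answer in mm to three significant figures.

τ_allow = 139/2.5 = 55.60 MPa.
For a hollow shaft τ = 16T/[πd_o³(1−k⁴)] with k = 0.66, so 1−k⁴ = 0.8103.
d_o³ = 16T/[π τ_allow (1−k⁴)] = 16×2.8500×10^7/(π×55.60×0.8103) = 3.222×10^6 mm³.
d_o = 147.7 mm.

d_o = 148 mm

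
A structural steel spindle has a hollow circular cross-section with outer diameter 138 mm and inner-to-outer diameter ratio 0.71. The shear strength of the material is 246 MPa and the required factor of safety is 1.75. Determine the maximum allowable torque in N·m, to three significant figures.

τ_allow = 246/1.75 = 140.6 MPa.
For a hollow shaft T_allow = τ_allow·πd_o³(1−k⁴)/16 with 1−k⁴ = 0.7459, so πd_o³(1−k⁴)/16 = 384900 mm³.
T_allow = 140.6×384900 = 5.410×10^7 N·mm = 54100 N·m.

T_allow = 54100 N·m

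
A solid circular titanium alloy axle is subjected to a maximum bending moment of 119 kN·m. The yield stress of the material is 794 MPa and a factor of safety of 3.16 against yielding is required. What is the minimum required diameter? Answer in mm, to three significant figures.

d = 169 mm

σ_allow = 794/3.16 = 251.3 MPa.
For a solid circular section σ = 32M/(πd³), so d³ = 32M/(π σ_allow) = 32×1.1900×10^8/(π×251.3) = 4.824×10^6 mm³.
d = 169.0 mm.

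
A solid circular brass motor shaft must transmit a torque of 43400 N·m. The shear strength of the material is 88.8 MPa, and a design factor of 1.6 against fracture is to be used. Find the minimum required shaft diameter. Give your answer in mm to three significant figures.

Allowable shear stress τ_allow = 88.8/1.6 = 55.50 MPa.
For a solid shaft τ = 16T/(πd³), so d³ = 16T/(π τ_allow) = 16×4.3400×10^7/(π×55.50) = 3.983×10^6 mm³.
d = (3.983×10^6)^(1/3) = 158.5 mm.

d = 159 mm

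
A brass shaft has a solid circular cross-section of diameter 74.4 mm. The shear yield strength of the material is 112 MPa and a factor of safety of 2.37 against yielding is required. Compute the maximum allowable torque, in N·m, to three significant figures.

τ_allow = 112/2.37 = 47.26 MPa.
For a solid shaft T_allow = τ_allow·πd³/16; πd³/16 = π×74.4³/16 = 80860 mm³.
T_allow = 47.26×80860 = 3.821×10^6 N·mm = 3821 N·m.

T_allow = 3820 N·m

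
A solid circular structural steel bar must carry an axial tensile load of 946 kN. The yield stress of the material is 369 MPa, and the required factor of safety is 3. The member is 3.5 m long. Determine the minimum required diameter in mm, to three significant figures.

d = 99.0 mm

Allowable stress σ_allow = 369/3 = 123.0 MPa.
Required area A = F/σ_allow = 946000/123.0 = 7691 mm².
A = πd²/4 → d = √(4A/π) = 98.96 mm.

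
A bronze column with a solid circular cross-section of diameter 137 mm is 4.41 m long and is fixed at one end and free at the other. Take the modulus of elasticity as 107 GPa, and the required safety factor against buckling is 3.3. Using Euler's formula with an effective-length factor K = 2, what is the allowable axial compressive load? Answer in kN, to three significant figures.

I = πd⁴/64 = π×137⁴/64 = 1.729×10^7 mm⁴.
Effective length L_e = KL = 2×4.41 m = 8820 mm.
Euler critical load P_cr = π²EI/L_e² = π²×107000×1.729×10^7/8820² = 234700 N.
P_allow = P_cr/n = 234700/3.3 = 71140 N.

P_allow = 71.1 kN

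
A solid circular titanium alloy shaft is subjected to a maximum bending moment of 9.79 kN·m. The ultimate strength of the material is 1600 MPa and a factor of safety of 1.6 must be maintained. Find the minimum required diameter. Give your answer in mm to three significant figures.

d = 46.4 mm

σ_allow = 1600/1.6 = 1000 MPa.
For a solid circular section σ = 32M/(πd³), so d³ = 32M/(π σ_allow) = 32×9790000/(π×1000) = 99720 mm³.
d = 46.37 mm.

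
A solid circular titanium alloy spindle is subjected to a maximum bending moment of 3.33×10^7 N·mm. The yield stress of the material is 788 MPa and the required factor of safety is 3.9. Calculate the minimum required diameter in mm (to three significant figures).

σ_allow = 788/3.9 = 202.1 MPa.
For a solid circular section σ = 32M/(πd³), so d³ = 32M/(π σ_allow) = 32×3.3300×10^7/(π×202.1) = 1.679×10^6 mm³.
d = 118.8 mm.

d = 119 mm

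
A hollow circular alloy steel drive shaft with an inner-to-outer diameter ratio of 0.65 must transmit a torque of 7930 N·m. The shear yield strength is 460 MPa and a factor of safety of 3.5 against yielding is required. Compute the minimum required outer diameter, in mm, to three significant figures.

d_o = 72.1 mm

τ_allow = 460/3.5 = 131.4 MPa.
For a hollow shaft τ = 16T/[πd_o³(1−k⁴)] with k = 0.65, so 1−k⁴ = 0.8215.
d_o³ = 16T/[π τ_allow (1−k⁴)] = 16×7930000/(π×131.4×0.8215) = 374100 mm³.
d_o = 72.05 mm.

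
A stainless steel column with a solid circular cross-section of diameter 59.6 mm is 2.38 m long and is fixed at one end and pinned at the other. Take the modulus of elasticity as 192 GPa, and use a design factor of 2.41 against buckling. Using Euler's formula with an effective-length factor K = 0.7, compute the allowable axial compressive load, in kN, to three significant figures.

I = πd⁴/64 = π×59.6⁴/64 = 619400 mm⁴.
Effective length L_e = KL = 0.7×2.38 m = 1666 mm.
Euler critical load P_cr = π²EI/L_e² = π²×192000×619400/1666² = 422900 N.
P_allow = P_cr/n = 422900/2.41 = 175500 N.

P_allow = 175 kN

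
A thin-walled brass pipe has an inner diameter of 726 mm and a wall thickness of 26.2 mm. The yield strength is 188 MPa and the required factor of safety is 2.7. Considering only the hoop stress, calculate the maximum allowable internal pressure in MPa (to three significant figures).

p_allow = 5.03 MPa

σ_allow = 188/2.7 = 69.63 MPa.
σ_h = pD/(2t) → p_allow = 2σ_allow t/D = 2×69.63×26.2/726 = 5.026 MPa.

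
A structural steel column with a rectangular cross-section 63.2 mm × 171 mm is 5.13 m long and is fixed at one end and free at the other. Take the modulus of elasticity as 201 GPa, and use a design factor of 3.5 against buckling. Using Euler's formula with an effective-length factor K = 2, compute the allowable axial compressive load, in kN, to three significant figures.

Buckling occurs about the weak axis: I_min = h·b³/12 = 171×63.2³/12 = 3.597×10^6 mm⁴ (b = 63.2 mm is the smaller dimension).
Effective length L_e = KL = 2×5.13 m = 10260 mm.
Euler critical load P_cr = π²EI/L_e² = π²×201000×3.597×10^6/10260² = 67790 N.
P_allow = P_cr/n = 67790/3.5 = 19370 N.

P_allow = 19.4 kN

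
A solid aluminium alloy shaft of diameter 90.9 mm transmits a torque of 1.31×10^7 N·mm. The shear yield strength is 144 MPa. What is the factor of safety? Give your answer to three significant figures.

τ = 16T/(πd³) = 16×1.3100×10^7/(π×90.9³) = 88.83 MPa.
n = τ_limit/τ = 144/88.83 = 1.621.

n = 1.62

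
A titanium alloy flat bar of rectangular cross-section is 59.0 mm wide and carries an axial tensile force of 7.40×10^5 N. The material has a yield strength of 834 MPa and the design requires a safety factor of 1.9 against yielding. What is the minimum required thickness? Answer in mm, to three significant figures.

σ_allow = 834/1.9 = 438.9 MPa.
Required area A = F/σ_allow = 740000/438.9 = 1686 mm².
t = A/w = 1686/59.0 = 28.57 mm.

t = 28.6 mm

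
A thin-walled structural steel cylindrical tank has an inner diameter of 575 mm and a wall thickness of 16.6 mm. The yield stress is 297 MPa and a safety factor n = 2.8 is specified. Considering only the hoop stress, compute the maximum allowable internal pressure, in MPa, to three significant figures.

σ_allow = 297/2.8 = 106.1 MPa.
σ_h = pD/(2t) → p_allow = 2σ_allow t/D = 2×106.1×16.6/575 = 6.124 MPa.

p_allow = 6.12 MPa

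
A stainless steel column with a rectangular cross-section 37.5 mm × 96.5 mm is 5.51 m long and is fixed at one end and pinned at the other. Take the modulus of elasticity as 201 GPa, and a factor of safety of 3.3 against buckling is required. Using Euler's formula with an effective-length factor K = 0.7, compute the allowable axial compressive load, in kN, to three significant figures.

Buckling occurs about the weak axis: I_min = h·b³/12 = 96.5×37.5³/12 = 424100 mm⁴ (b = 37.5 mm is the smaller dimension).
Effective length L_e = KL = 0.7×5.51 m = 3857 mm.
Euler critical load P_cr = π²EI/L_e² = π²×201000×424100/3857² = 56550 N.
P_allow = P_cr/n = 56550/3.3 = 17140 N.

P_allow = 17.1 kN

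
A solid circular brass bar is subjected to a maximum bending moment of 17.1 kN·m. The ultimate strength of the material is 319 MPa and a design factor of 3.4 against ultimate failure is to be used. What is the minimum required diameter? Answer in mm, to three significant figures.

d = 123 mm

σ_allow = 319/3.4 = 93.82 MPa.
For a solid circular section σ = 32M/(πd³), so d³ = 32M/(π σ_allow) = 32×1.7100×10^7/(π×93.82) = 1.856×10^6 mm³.
d = 122.9 mm.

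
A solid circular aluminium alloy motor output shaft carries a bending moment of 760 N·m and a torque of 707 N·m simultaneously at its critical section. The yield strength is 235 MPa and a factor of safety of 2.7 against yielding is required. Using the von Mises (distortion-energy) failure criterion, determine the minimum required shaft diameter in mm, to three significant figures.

d = 48.5 mm

σ_allow = σ_y/n = 235/2.7 = 87.04 MPa.
For a solid shaft σ_b = 32M/(πd³) and τ = 16T/(πd³), so the von Mises stress is σ' = (16/πd³)·√(4M²+3T²).
√(4M²+3T²) = √(4×(760000)² + 3×(707000)²) = 1.952×10^6 N·mm.
d³ = 16×1.952×10^6/(π×87.04) = 114200 mm³.
d = 48.52 mm.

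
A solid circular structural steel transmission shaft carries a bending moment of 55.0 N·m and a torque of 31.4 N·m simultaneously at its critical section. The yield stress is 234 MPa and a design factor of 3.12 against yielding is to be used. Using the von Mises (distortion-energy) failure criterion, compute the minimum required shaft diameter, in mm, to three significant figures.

σ_allow = σ_y/n = 234/3.12 = 75.00 MPa.
For a solid shaft σ_b = 32M/(πd³) and τ = 16T/(πd³), so the von Mises stress is σ' = (16/πd³)·√(4M²+3T²).
√(4M²+3T²) = √(4×(55000)² + 3×(31400)²) = 122700 N·mm.
d³ = 16×122700/(π×75.00) = 8333 mm³.
d = 20.27 mm.

d = 20.3 mm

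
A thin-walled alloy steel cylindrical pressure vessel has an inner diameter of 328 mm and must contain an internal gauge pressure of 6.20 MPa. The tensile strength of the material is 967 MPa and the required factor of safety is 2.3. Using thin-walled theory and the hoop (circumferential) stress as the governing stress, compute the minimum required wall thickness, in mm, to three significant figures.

σ_allow = 967/2.3 = 420.4 MPa.
Hoop stress σ_h = pD/(2t), so t = pD/(2σ_allow) = 6.20×328/(2×420.4) = 2.418 mm.

t = 2.42 mm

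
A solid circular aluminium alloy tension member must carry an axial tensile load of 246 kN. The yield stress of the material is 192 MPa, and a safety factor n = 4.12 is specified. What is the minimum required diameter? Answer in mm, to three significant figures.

d = 82.0 mm

Allowable stress σ_allow = 192/4.12 = 46.60 MPa.
Required area A = F/σ_allow = 246000/46.60 = 5279 mm².
A = πd²/4 → d = √(4A/π) = 81.98 mm.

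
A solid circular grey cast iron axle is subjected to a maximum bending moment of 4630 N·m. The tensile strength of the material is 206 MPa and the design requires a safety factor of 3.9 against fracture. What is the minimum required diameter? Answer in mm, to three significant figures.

σ_allow = 206/3.9 = 52.82 MPa.
For a solid circular section σ = 32M/(πd³), so d³ = 32M/(π σ_allow) = 32×4630000/(π×52.82) = 892800 mm³.
d = 96.29 mm.

d = 96.3 mm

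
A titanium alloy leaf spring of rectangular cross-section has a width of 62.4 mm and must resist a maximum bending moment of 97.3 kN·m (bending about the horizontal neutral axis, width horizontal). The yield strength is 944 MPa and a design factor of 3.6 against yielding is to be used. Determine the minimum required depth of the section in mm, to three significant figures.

σ_allow = 944/3.6 = 262.2 MPa.
For a rectangular section σ = 6M/(bh²), so h² = 6M/(b σ_allow) = 6×9.7300×10^7/(62.4×262.2) = 35680 mm².
h = 188.9 mm.

h = 189 mm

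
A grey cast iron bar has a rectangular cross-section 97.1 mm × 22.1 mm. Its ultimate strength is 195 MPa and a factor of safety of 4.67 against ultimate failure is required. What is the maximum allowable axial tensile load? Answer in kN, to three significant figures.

F_allow = 89.6 kN

σ_allow = 195/4.67 = 41.76 MPa.
A = 97.1×22.1 = 2146 mm².
F_allow = σ_allow × A = 41.76×2146 = 89600 N.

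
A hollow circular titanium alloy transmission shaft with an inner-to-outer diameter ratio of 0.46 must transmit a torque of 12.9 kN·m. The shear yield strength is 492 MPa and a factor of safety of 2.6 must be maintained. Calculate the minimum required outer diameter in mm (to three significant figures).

τ_allow = 492/2.6 = 189.2 MPa.
For a hollow shaft τ = 16T/[πd_o³(1−k⁴)] with k = 0.46, so 1−k⁴ = 0.9552.
d_o³ = 16T/[π τ_allow (1−k⁴)] = 16×1.2900×10^7/(π×189.2×0.9552) = 363500 mm³.
d_o = 71.37 mm.

d_o = 71.4 mm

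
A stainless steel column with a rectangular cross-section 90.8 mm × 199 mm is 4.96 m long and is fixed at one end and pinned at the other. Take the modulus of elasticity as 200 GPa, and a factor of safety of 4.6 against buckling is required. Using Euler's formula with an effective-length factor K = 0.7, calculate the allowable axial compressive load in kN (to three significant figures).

Buckling occurs about the weak axis: I_min = h·b³/12 = 199×90.8³/12 = 1.241×10^7 mm⁴ (b = 90.8 mm is the smaller dimension).
Effective length L_e = KL = 0.7×4.96 m = 3472 mm.
Euler critical load P_cr = π²EI/L_e² = π²×200000×1.241×10^7/3472² = 2.033×10^6 N.
P_allow = P_cr/n = 2.033×10^6/4.6 = 441900 N.

P_allow = 442 kN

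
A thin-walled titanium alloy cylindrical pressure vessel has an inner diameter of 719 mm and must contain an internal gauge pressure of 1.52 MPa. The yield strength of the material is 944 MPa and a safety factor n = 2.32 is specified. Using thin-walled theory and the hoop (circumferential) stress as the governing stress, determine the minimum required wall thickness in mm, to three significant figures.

σ_allow = 944/2.32 = 406.9 MPa.
Hoop stress σ_h = pD/(2t), so t = pD/(2σ_allow) = 1.52×719/(2×406.9) = 1.343 mm.

t = 1.34 mm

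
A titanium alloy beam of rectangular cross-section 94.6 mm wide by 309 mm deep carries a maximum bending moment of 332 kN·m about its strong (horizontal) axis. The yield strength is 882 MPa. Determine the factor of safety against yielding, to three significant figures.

Section modulus S = bh²/6 = 94.6×309²/6 = 1.505×10^6 mm³.
σ = M/S = 3.3200×10^8/1.505×10^6 = 220.5 MPa.
n = 882/220.5 = 3.999.

n = 4.00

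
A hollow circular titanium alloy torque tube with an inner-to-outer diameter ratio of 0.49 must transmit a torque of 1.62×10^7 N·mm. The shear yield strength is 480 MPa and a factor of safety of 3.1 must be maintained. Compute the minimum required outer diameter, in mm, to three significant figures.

τ_allow = 480/3.1 = 154.8 MPa.
For a hollow shaft τ = 16T/[πd_o³(1−k⁴)] with k = 0.49, so 1−k⁴ = 0.9424.
d_o³ = 16T/[π τ_allow (1−k⁴)] = 16×1.6200×10^7/(π×154.8×0.9424) = 565400 mm³.
d_o = 82.69 mm.

d_o = 82.7 mm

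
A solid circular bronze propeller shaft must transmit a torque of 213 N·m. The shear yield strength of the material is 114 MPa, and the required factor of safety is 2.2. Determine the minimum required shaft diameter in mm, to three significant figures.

d = 27.6 mm

Allowable shear stress τ_allow = 114/2.2 = 51.82 MPa.
For a solid shaft τ = 16T/(πd³), so d³ = 16T/(π τ_allow) = 16×213000/(π×51.82) = 20930 mm³.
d = (20930)^(1/3) = 27.56 mm.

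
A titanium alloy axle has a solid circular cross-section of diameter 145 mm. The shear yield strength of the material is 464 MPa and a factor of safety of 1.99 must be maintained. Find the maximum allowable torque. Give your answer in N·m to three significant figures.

T_allow = 1.40×10^5 N·m

τ_allow = 464/1.99 = 233.2 MPa.
For a solid shaft T_allow = τ_allow·πd³/16; πd³/16 = π×145³/16 = 598600 mm³.
T_allow = 233.2×598600 = 1.396×10^8 N·mm = 139600 N·m.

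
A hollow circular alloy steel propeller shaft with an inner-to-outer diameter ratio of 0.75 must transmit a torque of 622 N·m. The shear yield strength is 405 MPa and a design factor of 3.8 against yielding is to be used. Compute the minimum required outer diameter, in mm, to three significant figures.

d_o = 35.2 mm

τ_allow = 405/3.8 = 106.6 MPa.
For a hollow shaft τ = 16T/[πd_o³(1−k⁴)] with k = 0.75, so 1−k⁴ = 0.6836.
d_o³ = 16T/[π τ_allow (1−k⁴)] = 16×622000/(π×106.6×0.6836) = 43480 mm³.
d_o = 35.16 mm.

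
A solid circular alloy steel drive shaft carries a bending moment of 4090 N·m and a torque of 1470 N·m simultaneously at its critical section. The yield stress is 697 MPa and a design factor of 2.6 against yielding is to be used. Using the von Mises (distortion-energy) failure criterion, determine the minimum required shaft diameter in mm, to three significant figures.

σ_allow = σ_y/n = 697/2.6 = 268.1 MPa.
For a solid shaft σ_b = 32M/(πd³) and τ = 16T/(πd³), so the von Mises stress is σ' = (16/πd³)·√(4M²+3T²).
√(4M²+3T²) = √(4×(4.090×10^6)² + 3×(1.470×10^6)²) = 8.567×10^6 N·mm.
d³ = 16×8.567×10^6/(π×268.1) = 162800 mm³.
d = 54.60 mm.

d = 54.6 mm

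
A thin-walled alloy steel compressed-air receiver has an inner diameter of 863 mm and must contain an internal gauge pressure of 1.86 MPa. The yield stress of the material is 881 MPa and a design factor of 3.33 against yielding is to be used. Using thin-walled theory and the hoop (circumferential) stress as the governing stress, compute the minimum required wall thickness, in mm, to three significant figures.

t = 3.03 mm

σ_allow = 881/3.33 = 264.6 MPa.
Hoop stress σ_h = pD/(2t), so t = pD/(2σ_allow) = 1.86×863/(2×264.6) = 3.034 mm.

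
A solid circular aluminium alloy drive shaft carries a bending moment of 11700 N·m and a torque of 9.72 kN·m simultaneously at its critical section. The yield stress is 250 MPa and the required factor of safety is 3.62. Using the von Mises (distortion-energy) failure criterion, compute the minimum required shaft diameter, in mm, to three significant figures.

σ_allow = σ_y/n = 250/3.62 = 69.06 MPa.
For a solid shaft σ_b = 32M/(πd³) and τ = 16T/(πd³), so the von Mises stress is σ' = (16/πd³)·√(4M²+3T²).
√(4M²+3T²) = √(4×(1.170×10^7)² + 3×(9.720×10^6)²) = 2.883×10^7 N·mm.
d³ = 16×2.883×10^7/(π×69.06) = 2.126×10^6 mm³.
d = 128.6 mm.

d = 129 mm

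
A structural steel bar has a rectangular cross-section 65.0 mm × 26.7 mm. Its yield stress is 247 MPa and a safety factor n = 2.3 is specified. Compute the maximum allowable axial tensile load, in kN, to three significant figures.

F_allow = 186 kN

σ_allow = 247/2.3 = 107.4 MPa.
A = 65.0×26.7 = 1736 mm².
F_allow = σ_allow × A = 107.4×1736 = 186400 N.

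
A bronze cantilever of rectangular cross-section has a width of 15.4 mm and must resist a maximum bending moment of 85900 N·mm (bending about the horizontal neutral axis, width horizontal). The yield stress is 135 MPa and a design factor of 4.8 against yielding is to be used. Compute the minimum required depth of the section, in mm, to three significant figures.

h = 34.5 mm

σ_allow = 135/4.8 = 28.12 MPa.
For a rectangular section σ = 6M/(bh²), so h² = 6M/(b σ_allow) = 6×85900/(15.4×28.12) = 1190 mm².
h = 34.50 mm.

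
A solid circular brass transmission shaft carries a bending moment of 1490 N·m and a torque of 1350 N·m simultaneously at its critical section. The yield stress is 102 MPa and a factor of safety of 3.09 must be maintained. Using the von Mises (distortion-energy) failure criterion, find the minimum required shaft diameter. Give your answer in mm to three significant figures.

d = 83.6 mm

σ_allow = σ_y/n = 102/3.09 = 33.01 MPa.
For a solid shaft σ_b = 32M/(πd³) and τ = 16T/(πd³), so the von Mises stress is σ' = (16/πd³)·√(4M²+3T²).
√(4M²+3T²) = √(4×(1.490×10^6)² + 3×(1.350×10^6)²) = 3.788×10^6 N·mm.
d³ = 16×3.788×10^6/(π×33.01) = 584400 mm³.
d = 83.61 mm.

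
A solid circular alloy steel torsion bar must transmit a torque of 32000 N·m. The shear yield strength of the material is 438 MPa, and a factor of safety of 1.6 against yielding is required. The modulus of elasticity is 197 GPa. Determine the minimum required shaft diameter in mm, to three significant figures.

Allowable shear stress τ_allow = 438/1.6 = 273.8 MPa.
For a solid shaft τ = 16T/(πd³), so d³ = 16T/(π τ_allow) = 16×3.2000×10^7/(π×273.8) = 595300 mm³.
d = (595300)^(1/3) = 84.12 mm.

d = 84.1 mm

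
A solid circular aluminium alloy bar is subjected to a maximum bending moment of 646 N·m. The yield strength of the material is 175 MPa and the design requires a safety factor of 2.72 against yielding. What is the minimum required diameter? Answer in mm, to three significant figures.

σ_allow = 175/2.72 = 64.34 MPa.
For a solid circular section σ = 32M/(πd³), so d³ = 32M/(π σ_allow) = 32×646000/(π×64.34) = 102300 mm³.
d = 46.77 mm.

d = 46.8 mm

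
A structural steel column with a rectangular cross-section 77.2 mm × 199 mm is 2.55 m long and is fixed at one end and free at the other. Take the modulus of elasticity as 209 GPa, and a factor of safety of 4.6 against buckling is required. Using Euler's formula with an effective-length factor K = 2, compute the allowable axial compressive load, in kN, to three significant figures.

P_allow = 132 kN

Buckling occurs about the weak axis: I_min = h·b³/12 = 199×77.2³/12 = 7.630×10^6 mm⁴ (b = 77.2 mm is the smaller dimension).
Effective length L_e = KL = 2×2.55 m = 5100 mm.
Euler critical load P_cr = π²EI/L_e² = π²×209000×7.630×10^6/5100² = 605100 N.
P_allow = P_cr/n = 605100/4.6 = 131500 N.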